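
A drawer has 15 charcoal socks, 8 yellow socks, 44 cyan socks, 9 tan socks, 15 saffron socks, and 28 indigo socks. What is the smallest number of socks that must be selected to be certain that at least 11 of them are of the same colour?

58

The 6 colours are the holes; the socks drawn are the pigeons.
To avoid 11 of any one colour, the worst case takes at most 10 of each colour, or every sock of a colour that has fewer than 10.
That gives 10 + 8 + 10 + 9 + 10 + 10 = 57 socks with no colour reaching 11.
The next sock forces some colour to 11, so 57 + 1 = 58.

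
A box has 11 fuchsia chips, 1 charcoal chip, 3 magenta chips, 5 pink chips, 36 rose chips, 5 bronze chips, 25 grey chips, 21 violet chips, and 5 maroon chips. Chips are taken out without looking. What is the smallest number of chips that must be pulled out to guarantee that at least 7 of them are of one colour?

The 9 colours are the holes; the chips drawn are the pigeons.
To avoid 7 of any one colour, the worst case takes at most 6 of each colour, or every chip of a colour that has fewer than 6.
That gives 6 + 1 + 3 + 5 + 6 + 5 + 6 + 6 + 5 = 43 chips with no colour reaching 7.
The next chip forces some colour to 7, so 43 + 1 = 44.

44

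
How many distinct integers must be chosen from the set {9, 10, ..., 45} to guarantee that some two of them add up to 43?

25

Two chosen integers sum to 43 exactly when both halves of some pair {x, 43−x} with 9 ≤ x ≤ 43−x ≤ 34 are chosen — 13 such pairs.
The remaining 11 elements (those with no distinct partner in range) can never complete a 43-sum, so the worst case takes all of them and one from each pair: 11 + 13 = 24.
The 25th integer has to be the second member of some pair, so 24 + 1 = 25.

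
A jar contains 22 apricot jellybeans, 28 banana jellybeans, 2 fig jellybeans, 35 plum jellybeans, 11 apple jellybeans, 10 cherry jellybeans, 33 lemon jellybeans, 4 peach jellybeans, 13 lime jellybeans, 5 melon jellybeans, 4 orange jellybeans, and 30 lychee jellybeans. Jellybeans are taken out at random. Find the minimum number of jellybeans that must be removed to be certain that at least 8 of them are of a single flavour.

The 12 flavours are the holes; the jellybeans drawn are the pigeons.
To avoid 8 of any one flavour, the worst case takes at most 7 of each flavour, or every jellybean of a flavour that has fewer than 7.
That gives 7 + 7 + 2 + 7 + 7 + 7 + 7 + 4 + 7 + 5 + 4 + 7 = 71 jellybeans with no flavour reaching 8.
The next jellybean forces some flavour to 8, so 71 + 1 = 72.

72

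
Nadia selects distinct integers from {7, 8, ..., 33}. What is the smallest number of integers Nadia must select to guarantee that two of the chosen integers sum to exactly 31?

Group the elements by complementary pair {x, 31−x}: {7,24}, {8,23}, {9,22}, …, giving 9 two-element pairs and 9 integers whose partner 31−x falls outside [7,33].
Treating each of those 18 groups as a pigeonhole, one can pick one integer per group — 18 integers — with no two summing to 31.
The 19th integer lands in an occupied pair, forcing a sum of 31.

19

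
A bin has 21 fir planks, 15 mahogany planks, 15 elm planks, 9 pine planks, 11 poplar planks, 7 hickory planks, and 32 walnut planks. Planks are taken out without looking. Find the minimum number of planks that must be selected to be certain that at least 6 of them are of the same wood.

36

An adversary could hand out at most 5 planks per wood: 5 + 5 + 5 + 5 + 5 + 5 + 5 = 35 planks and still no wood has 6.
By the pigeonhole principle, one more plank lands in a wood already at 5, so 36 draws are enough and 35 are not.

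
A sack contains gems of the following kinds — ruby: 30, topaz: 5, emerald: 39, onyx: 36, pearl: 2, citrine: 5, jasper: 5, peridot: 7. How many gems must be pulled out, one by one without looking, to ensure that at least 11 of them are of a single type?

55

The 8 types are the holes; the gems drawn are the pigeons.
To avoid 11 of any one type, the worst case takes at most 10 of each type, or every gem of a type that has fewer than 10.
That gives 10 + 5 + 10 + 10 + 2 + 5 + 5 + 7 = 54 gems with no type reaching 11.
The next gem forces some type to 11, so 54 + 1 = 55.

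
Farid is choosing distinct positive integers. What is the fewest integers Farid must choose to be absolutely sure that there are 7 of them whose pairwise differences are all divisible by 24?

145

Integers whose pairwise differences are multiples of 24 are exactly those sharing a remainder mod 24. The 24 residue classes mod 24 are the pigeonholes.
With 144 integers one could put 6 in each residue class and have no class reach 7.
The 145th integer pushes some class to 7, so 24·6 + 1 = 145.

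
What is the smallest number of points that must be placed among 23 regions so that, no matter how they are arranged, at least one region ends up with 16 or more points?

With 345 points one could put exactly 15 in each of the 23 regions, and no region would reach 16.
By the pigeonhole principle, one more point must land in a region that already has 15, giving it 16.
So 23 × 15 + 1 = 346 points are required.

346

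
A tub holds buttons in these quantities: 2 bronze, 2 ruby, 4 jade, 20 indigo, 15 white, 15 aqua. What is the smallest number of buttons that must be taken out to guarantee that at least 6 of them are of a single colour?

24

By the pigeonhole principle, the 6 colours are the holes; the buttons drawn are the pigeons.
To avoid 6 of any one colour, the worst case takes at most 5 of each colour, or every button of a colour that has fewer than 5.
That gives 2 + 2 + 4 + 5 + 5 + 5 = 23 buttons with no colour reaching 6.
The next button forces some colour to 6, so 23 + 1 = 24.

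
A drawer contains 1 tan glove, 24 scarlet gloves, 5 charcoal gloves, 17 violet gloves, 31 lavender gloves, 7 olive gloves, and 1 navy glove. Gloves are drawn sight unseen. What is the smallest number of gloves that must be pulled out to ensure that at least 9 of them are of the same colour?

39

Put each drawn glove into a box by colour. The largest draw with every box below 9 takes min(count, 8) from each colour; colours with fewer than 8 contribute all they have.
Σ min(cᵢ, 8) = 1 + 8 + 5 + 8 + 8 + 7 + 1 = 38.
Draw number 38 + 1 = 39 must push one box to 9.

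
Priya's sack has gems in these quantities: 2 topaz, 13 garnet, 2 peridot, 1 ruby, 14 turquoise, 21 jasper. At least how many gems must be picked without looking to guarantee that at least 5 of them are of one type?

By pigeonhole, put each drawn gem into a box by type. The largest draw with every box below 5 takes min(count, 4) from each type; types with fewer than 4 contribute all they have.
Σ min(cᵢ, 4) = 2 + 4 + 2 + 1 + 4 + 4 = 17.
Draw number 17 + 1 = 18 must push one box to 5.

18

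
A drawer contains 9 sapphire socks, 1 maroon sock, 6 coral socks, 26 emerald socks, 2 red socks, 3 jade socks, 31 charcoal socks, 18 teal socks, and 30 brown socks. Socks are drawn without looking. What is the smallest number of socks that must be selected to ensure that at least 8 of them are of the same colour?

48

The 9 colours are the holes; the socks drawn are the pigeons.
To avoid 8 of any one colour, the worst case takes at most 7 of each colour, or every sock of a colour that has fewer than 7.
That gives 7 + 1 + 6 + 7 + 2 + 3 + 7 + 7 + 7 = 47 socks with no colour reaching 8.
The next sock forces some colour to 8, so 47 + 1 = 48.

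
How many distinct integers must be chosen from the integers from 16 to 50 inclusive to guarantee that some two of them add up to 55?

24

Group the elements by complementary pair {x, 55−x}: {16,39}, {17,38}, {18,37}, …, giving 12 two-element pairs and 11 integers whose partner 55−x falls outside [16,50].
Treating each of those 23 groups as a pigeonhole, one can pick one integer per group — 23 integers — with no two summing to 55.
The 24th integer lands in an occupied pair, forcing a sum of 55.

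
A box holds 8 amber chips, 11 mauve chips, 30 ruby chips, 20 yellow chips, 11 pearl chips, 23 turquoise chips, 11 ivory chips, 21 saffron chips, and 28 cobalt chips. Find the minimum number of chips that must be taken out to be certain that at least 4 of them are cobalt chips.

139

In the worst case for collecting cobalt chips, every non-cobalt chip comes out first.
There are 8 + 11 + 30 + 20 + 11 + 23 + 11 + 21 = 135 non-cobalt chips altogether.
After those, each further chip must be cobalt, so 135 + 4 = 139 draws guarantee 4 cobalt chips.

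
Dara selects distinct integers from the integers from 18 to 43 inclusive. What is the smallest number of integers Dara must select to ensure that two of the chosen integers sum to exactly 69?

Two chosen integers sum to 69 exactly when both halves of some pair {x, 69−x} with 26 ≤ x ≤ 69−x ≤ 43 are chosen — 9 such pairs.
The remaining 8 elements (those with no distinct partner in range) can never complete a 69-sum, so the worst case takes all of them and one from each pair: 8 + 9 = 17.
The 18th integer has to be the second member of some pair, so 17 + 1 = 18.

18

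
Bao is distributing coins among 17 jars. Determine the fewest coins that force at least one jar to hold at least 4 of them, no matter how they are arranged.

52

With 51 coins one could put exactly 3 in each of the 17 jars, and no jar would reach 4.
One more coin must land in a jar that already has 3, giving it 4.
So 17 × 3 + 1 = 52 coins are required.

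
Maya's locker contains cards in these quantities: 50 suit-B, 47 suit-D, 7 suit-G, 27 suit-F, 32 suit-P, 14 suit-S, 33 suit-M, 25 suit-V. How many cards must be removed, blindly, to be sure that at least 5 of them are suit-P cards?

208

In the worst case for collecting suit-P cards, every non-suit-P card comes out first.
There are 50 + 47 + 7 + 27 + 14 + 33 + 25 = 203 non-suit-P cards altogether.
After those, each further card must be suit-P, so 203 + 5 = 208 draws guarantee 5 suit-P cards.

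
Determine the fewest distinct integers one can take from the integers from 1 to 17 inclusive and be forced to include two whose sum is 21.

11

A set avoiding the sum 21 can contain at most one of each pair {x, 21−x}, plus the 3 elements whose complement lies outside the range.
The integers 1, …, 10 (10 of them) are such a set: any two sum to at least 1+2 = 3 and at most 9+10 = 19 < 21.
Any 11th integer completes one of the 7 pairs, so 11 choices force a sum of 21.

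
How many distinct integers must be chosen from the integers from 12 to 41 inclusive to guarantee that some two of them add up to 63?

21

Group the elements by complementary pair {x, 63−x}: {22,41}, {23,40}, {24,39}, …, giving 10 two-element pairs and 10 integers whose partner 63−x falls outside [12,41].
Pigeonhole: treating each of those 20 groups as a pigeonhole, one can pick one integer per group — 20 integers — with no two summing to 63.
The 21st integer lands in an occupied pair, forcing a sum of 63.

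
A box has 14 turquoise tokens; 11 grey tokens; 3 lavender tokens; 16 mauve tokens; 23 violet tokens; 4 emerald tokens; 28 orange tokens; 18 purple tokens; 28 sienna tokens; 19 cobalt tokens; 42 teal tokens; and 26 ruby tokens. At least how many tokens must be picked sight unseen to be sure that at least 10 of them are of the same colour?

98

By pigeonhole, the 12 colours are the holes; the tokens drawn are the pigeons.
To avoid 10 of any one colour, the worst case takes at most 9 of each colour, or every token of a colour that has fewer than 9.
That gives 9 + 9 + 3 + 9 + 9 + 4 + 9 + 9 + 9 + 9 + 9 + 9 = 97 tokens with no colour reaching 10.
The next token forces some colour to 10, so 97 + 1 = 98.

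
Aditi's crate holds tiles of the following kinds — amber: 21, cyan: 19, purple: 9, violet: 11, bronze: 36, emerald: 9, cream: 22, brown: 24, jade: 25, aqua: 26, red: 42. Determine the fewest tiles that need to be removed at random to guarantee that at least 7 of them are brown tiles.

227

In the worst case for collecting brown tiles, every non-brown tile comes out first.
There are 21 + 19 + 9 + 11 + 36 + 9 + 22 + 25 + 26 + 42 = 220 non-brown tiles altogether.
After those, each further tile must be brown, so 220 + 7 = 227 draws guarantee 7 brown tiles.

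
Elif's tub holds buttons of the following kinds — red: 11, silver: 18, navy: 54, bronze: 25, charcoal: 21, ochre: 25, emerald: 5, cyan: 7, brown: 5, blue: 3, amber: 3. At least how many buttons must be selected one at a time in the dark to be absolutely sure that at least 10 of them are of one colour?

The 11 colours are the holes; the buttons drawn are the pigeons.
To avoid 10 of any one colour, the worst case takes at most 9 of each colour, or every button of a colour that has fewer than 9.
That gives 9 + 9 + 9 + 9 + 9 + 9 + 5 + 7 + 5 + 3 + 3 = 77 buttons with no colour reaching 10.
The next button forces some colour to 10, so 77 + 1 = 78.

78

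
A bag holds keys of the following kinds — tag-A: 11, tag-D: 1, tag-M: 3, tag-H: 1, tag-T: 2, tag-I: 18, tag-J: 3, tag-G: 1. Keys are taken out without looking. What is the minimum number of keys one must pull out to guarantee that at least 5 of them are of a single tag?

20

An adversary could hand out at most 4 keys per tag (6 tags run out sooner): 4 + 1 + 3 + 1 + 2 + 4 + 3 + 1 = 19 keys and still no tag has 5.
One more key lands in a tag already at 4, so 20 draws are enough and 19 are not.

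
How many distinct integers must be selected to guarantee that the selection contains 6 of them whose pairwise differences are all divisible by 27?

Integers whose pairwise differences are multiples of 27 are exactly those sharing a remainder mod 27. The 27 residue classes mod 27 are the pigeonholes.
With 135 integers one could put 5 in each residue class and have no class reach 6.
The 136th integer pushes some class to 6, so 27·5 + 1 = 136.

136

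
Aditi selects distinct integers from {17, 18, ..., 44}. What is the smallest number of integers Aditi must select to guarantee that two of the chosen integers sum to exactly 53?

Group the elements by complementary pair {x, 53−x}: {17,36}, {18,35}, {19,34}, …, giving 10 two-element pairs and 8 integers whose partner 53−x falls outside [17,44].
Treating each of those 18 groups as a pigeonhole, one can pick one integer per group — 18 integers — with no two summing to 53.
The 19th integer lands in an occupied pair, forcing a sum of 53.

19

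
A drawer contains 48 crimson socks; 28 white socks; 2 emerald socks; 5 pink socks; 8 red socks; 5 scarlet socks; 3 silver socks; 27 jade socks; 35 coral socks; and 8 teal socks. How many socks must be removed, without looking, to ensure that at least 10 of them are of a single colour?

68

Put each drawn sock into a box by colour. The largest draw with every box below 10 takes min(count, 9) from each colour; colours with fewer than 9 contribute all they have.
Σ min(cᵢ, 9) = 9 + 9 + 2 + 5 + 8 + 5 + 3 + 9 + 9 + 8 = 67.
Draw number 67 + 1 = 68 must push one box to 10.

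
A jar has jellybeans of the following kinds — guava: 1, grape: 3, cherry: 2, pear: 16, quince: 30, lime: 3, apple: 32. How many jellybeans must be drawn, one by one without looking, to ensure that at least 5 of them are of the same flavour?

22

Pigeonhole: the 7 flavours are the holes; the jellybeans drawn are the pigeons.
To avoid 5 of any one flavour, the worst case takes at most 4 of each flavour, or every jellybean of a flavour that has fewer than 4.
That gives 1 + 3 + 2 + 4 + 4 + 3 + 4 = 21 jellybeans with no flavour reaching 5.
The next jellybean forces some flavour to 5, so 21 + 1 = 22.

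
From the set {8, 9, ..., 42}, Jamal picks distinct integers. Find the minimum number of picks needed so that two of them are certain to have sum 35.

26

Group the elements by complementary pair {x, 35−x}: {8,27}, {9,26}, {10,25}, …, giving 10 two-element pairs and 15 integers whose partner 35−x falls outside [8,42].
Treating each of those 25 groups as a pigeonhole, one can pick one integer per group — 25 integers — with no two summing to 35.
The 26th integer lands in an occupied pair, forcing a sum of 35.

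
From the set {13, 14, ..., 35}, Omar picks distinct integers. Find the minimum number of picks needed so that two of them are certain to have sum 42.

Two chosen integers sum to 42 exactly when both halves of some pair {x, 42−x} with 13 ≤ x ≤ 42−x ≤ 29 are chosen — 8 such pairs.
The remaining 7 elements (those with no distinct partner in range) can never complete a 42-sum, so the worst case takes all of them and one from each pair: 7 + 8 = 15.
The 16th integer has to be the second member of some pair, so 15 + 1 = 16.

16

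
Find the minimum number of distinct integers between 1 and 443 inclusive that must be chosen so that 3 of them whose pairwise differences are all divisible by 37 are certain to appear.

Integers whose pairwise differences are multiples of 37 are exactly those sharing a remainder mod 37. The 37 residue classes mod 37 are the pigeonholes.
With 74 integers one could put 2 in each residue class and have no class reach 3.
The 75th integer pushes some class to 3, so 37·2 + 1 = 75.

75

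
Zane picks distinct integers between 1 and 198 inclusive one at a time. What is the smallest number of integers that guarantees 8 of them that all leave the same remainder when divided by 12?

By pigeonhole, the 12 residue classes mod 12 are the pigeonholes.
With 84 integers one could put 7 in each residue class and have no class reach 8.
The 85th integer pushes some class to 8, so 12·7 + 1 = 85.

85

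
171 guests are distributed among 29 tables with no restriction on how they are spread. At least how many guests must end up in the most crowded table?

6

The 29 tables are the holes and the 171 guests are the pigeons.
If every table held at most 5 guests, the total would be at most 29 × 5 = 145, which is less than 171.
So some table holds at least ⌈171/29⌉ = 6 guests.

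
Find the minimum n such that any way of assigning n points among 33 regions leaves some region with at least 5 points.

133

With 132 points one could put exactly 4 in each of the 33 regions, and no region would reach 5.
By the pigeonhole principle, one more point must land in a region that already has 4, giving it 5.
So 33 × 4 + 1 = 133 points are required.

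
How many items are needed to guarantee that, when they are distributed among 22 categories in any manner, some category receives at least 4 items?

67

With 66 items one could put exactly 3 in each of the 22 categories, and no category would reach 4.
By pigeonhole, one more item must land in a category that already has 3, giving it 4.
So 22 × 3 + 1 = 67 items are required.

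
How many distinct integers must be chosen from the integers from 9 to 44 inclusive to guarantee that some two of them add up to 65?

25

Two chosen integers sum to 65 exactly when both halves of some pair {x, 65−x} with 21 ≤ x ≤ 65−x ≤ 44 are chosen — 12 such pairs.
The remaining 12 elements (those with no distinct partner in range) can never complete a 65-sum, so the worst case takes all of them and one from each pair: 12 + 12 = 24.
The 25th integer has to be the second member of some pair, so 24 + 1 = 25.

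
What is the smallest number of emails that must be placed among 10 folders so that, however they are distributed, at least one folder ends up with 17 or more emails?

161

With 160 emails one could put exactly 16 in each of the 10 folders, and no folder would reach 17.
One more email must land in a folder that already has 16, giving it 17.
So 10 × 16 + 1 = 161 emails are required.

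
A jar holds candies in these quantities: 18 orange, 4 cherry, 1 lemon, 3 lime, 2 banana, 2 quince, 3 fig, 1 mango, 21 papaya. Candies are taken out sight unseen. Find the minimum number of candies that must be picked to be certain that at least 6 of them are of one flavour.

27

Put each drawn candy into a box by flavour. The largest draw with every box below 6 takes min(count, 5) from each flavour; flavours with fewer than 5 contribute all they have.
Σ min(cᵢ, 5) = 5 + 4 + 1 + 3 + 2 + 2 + 3 + 1 + 5 = 26.
Draw number 26 + 1 = 27 must push one box to 6.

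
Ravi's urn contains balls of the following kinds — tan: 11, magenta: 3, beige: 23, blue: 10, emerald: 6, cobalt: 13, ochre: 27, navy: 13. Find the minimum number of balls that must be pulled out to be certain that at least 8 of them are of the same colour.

By pigeonhole, the 8 colours are the holes; the balls drawn are the pigeons.
To avoid 8 of any one colour, the worst case takes at most 7 of each colour, or every ball of a colour that has fewer than 7.
That gives 7 + 3 + 7 + 7 + 6 + 7 + 7 + 7 = 51 balls with no colour reaching 8.
The next ball forces some colour to 8, so 51 + 1 = 52.

52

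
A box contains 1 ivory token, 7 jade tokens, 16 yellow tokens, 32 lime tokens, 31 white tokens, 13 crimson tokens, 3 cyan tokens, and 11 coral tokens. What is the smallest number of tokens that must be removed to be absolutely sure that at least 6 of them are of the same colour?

35

An adversary could hand out at most 5 tokens per colour (ivory, cyan run out sooner): 1 + 5 + 5 + 5 + 5 + 5 + 3 + 5 = 34 tokens and still no colour has 6.
By the pigeonhole principle, one more token lands in a colour already at 5, so 35 draws are enough and 34 are not.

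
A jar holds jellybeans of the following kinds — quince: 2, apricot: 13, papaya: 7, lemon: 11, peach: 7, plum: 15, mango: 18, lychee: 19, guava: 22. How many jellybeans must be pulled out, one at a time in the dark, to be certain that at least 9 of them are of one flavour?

The 9 flavours are the holes; the jellybeans drawn are the pigeons.
To avoid 9 of any one flavour, the worst case takes at most 8 of each flavour, or every jellybean of a flavour that has fewer than 8.
That gives 2 + 8 + 7 + 8 + 7 + 8 + 8 + 8 + 8 = 64 jellybeans with no flavour reaching 9.
The next jellybean forces some flavour to 9, so 64 + 1 = 65.

65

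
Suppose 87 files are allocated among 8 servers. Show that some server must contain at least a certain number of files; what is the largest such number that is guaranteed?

The 8 servers are the holes and the 87 files are the pigeons.
If every server held at most 10 files, the total would be at most 8 × 10 = 80, which is less than 87.
So some server holds at least ⌈87/8⌉ = 11 files.

11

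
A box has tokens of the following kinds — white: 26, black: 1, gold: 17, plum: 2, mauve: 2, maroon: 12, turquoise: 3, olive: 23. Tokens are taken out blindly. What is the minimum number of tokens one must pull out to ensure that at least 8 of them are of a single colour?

The 8 colours are the holes; the tokens drawn are the pigeons.
To avoid 8 of any one colour, the worst case takes at most 7 of each colour, or every token of a colour that has fewer than 7.
That gives 7 + 1 + 7 + 2 + 2 + 7 + 3 + 7 = 36 tokens with no colour reaching 8.
The next token forces some colour to 8, so 36 + 1 = 37.

37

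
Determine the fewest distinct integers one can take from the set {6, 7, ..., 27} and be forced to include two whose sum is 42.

17

A set avoiding the sum 42 can contain at most one of each pair {x, 42−x}, plus the 10 elements whose complement lies outside the range or equal to its own complement.
The integers 6, …, 21 (16 of them) are such a set: any two sum to at least 6+7 = 13 and at most 20+21 = 41 < 42.
By the pigeonhole principle, any 17th integer completes one of the 6 pairs, so 17 choices force a sum of 42.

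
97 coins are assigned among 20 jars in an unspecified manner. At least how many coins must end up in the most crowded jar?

By pigeonhole, the 20 jars are the holes and the 97 coins are the pigeons.
If every jar held at most 4 coins, the total would be at most 20 × 4 = 80, which is less than 97.
So some jar holds at least ⌈97/20⌉ = 5 coins.

5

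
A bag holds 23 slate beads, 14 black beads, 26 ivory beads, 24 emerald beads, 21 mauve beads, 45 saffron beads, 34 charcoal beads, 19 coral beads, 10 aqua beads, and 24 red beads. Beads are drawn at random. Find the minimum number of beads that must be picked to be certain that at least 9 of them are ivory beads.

In the worst case for collecting ivory beads, every non-ivory bead comes out first.
There are 23 + 14 + 24 + 21 + 45 + 34 + 19 + 10 + 24 = 214 non-ivory beads altogether.
After those, each further bead must be ivory, so 214 + 9 = 223 draws guarantee 9 ivory beads.

223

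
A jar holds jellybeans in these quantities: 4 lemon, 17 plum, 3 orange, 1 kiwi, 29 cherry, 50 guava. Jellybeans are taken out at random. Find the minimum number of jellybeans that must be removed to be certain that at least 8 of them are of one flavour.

An adversary could hand out at most 7 jellybeans per flavour (lemon, orange, kiwi run out sooner): 4 + 7 + 3 + 1 + 7 + 7 = 29 jellybeans and still no flavour has 8.
One more jellybean lands in a flavour already at 7, so 30 draws are enough and 29 are not.

30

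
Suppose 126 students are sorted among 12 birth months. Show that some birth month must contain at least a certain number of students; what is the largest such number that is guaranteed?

11

The 12 birth months are the holes and the 126 students are the pigeons.
If every birth month held at most 10 students, the total would be at most 12 × 10 = 120, which is less than 126.
So some birth month holds at least ⌈126/12⌉ = 11 students.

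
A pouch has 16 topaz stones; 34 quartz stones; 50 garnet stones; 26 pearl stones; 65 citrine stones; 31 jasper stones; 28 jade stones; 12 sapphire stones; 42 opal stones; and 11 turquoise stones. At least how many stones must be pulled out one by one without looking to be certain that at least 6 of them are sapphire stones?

309

In the worst case for collecting sapphire stones, every non-sapphire stone comes out first.
There are 16 + 34 + 50 + 26 + 65 + 31 + 28 + 42 + 11 = 303 non-sapphire stones altogether.
After those, each further stone must be sapphire, so 303 + 6 = 309 draws guarantee 6 sapphire stones.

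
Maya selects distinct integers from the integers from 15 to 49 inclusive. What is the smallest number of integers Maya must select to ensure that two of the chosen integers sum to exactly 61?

20

Two chosen integers sum to 61 exactly when both halves of some pair {x, 61−x} with 15 ≤ x ≤ 61−x ≤ 46 are chosen — 16 such pairs.
The remaining 3 elements (those with no distinct partner in range) can never complete a 61-sum, so the worst case takes all of them and one from each pair: 3 + 16 = 19.
By the pigeonhole principle, the 20th integer has to be the second member of some pair, so 19 + 1 = 20.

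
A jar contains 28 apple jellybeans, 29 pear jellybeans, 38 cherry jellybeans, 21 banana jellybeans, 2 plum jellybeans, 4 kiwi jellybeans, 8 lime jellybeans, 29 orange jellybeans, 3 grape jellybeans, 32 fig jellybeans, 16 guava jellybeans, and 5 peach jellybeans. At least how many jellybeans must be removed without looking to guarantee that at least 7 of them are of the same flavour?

63

Pigeonhole: put each drawn jellybean into a box by flavour. The largest draw with every box below 7 takes min(count, 6) from each flavour; flavours with fewer than 6 contribute all they have.
Σ min(cᵢ, 6) = 6 + 6 + 6 + 6 + 2 + 4 + 6 + 6 + 3 + 6 + 6 + 5 = 62.
Draw number 62 + 1 = 63 must push one box to 7.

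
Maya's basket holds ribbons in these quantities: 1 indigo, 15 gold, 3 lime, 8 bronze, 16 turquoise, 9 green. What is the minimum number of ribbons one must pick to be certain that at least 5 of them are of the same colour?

By pigeonhole, the 6 colours are the holes; the ribbons drawn are the pigeons.
To avoid 5 of any one colour, the worst case takes at most 4 of each colour, or every ribbon of a colour that has fewer than 4.
That gives 1 + 4 + 3 + 4 + 4 + 4 = 20 ribbons with no colour reaching 5.
The next ribbon forces some colour to 5, so 20 + 1 = 21.

21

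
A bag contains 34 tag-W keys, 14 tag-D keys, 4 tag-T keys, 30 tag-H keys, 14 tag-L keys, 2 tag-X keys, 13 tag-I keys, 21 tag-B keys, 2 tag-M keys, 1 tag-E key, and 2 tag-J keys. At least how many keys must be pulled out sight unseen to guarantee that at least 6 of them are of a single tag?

42

An adversary could hand out at most 5 keys per tag (5 tags run out sooner): 5 + 5 + 4 + 5 + 5 + 2 + 5 + 5 + 2 + 1 + 2 = 41 keys and still no tag has 6.
One more key lands in a tag already at 5, so 42 draws are enough and 41 are not.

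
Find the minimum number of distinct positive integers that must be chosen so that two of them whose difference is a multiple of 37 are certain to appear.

Integers whose pairwise differences are multiples of 37 are exactly those sharing a remainder mod 37. The 37 residue classes mod 37 are the pigeonholes.
With 37 integers one could put 1 in each residue class and have no class reach 2.
The 38th integer pushes some class to 2, so 37·1 + 1 = 38.

38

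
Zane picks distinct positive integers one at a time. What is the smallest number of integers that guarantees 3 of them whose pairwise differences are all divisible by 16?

33

Integers whose pairwise differences are multiples of 16 are exactly those sharing a remainder mod 16. Pigeonhole: the 16 residue classes mod 16 are the pigeonholes.
With 32 integers one could put 2 in each residue class and have no class reach 3.
The 33rd integer pushes some class to 3, so 16·2 + 1 = 33.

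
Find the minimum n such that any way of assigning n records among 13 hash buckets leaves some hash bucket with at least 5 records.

With 52 records one could put exactly 4 in each of the 13 hash buckets, and no hash bucket would reach 5.
One more record must land in a hash bucket that already has 4, giving it 5.
So 13 × 4 + 1 = 53 records are required.

53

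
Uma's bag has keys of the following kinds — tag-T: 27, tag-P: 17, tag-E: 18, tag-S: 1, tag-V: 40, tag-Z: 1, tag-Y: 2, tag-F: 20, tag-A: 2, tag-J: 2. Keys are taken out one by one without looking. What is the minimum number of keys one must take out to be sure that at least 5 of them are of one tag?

The 10 tags are the holes; the keys drawn are the pigeons.
To avoid 5 of any one tag, the worst case takes at most 4 of each tag, or every key of a tag that has fewer than 4.
That gives 4 + 4 + 4 + 1 + 4 + 1 + 2 + 4 + 2 + 2 = 28 keys with no tag reaching 5.
The next key forces some tag to 5, so 28 + 1 = 29.

29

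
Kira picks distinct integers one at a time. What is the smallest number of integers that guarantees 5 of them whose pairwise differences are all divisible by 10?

41

Integers whose pairwise differences are multiples of 10 are exactly those sharing a remainder mod 10. By pigeonhole, the 10 residue classes mod 10 are the pigeonholes.
With 40 integers one could put 4 in each residue class and have no class reach 5.
The 41st integer pushes some class to 5, so 10·4 + 1 = 41.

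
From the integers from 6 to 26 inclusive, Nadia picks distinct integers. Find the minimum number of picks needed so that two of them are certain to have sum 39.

Group the elements by complementary pair {x, 39−x}: {13,26}, {14,25}, {15,24}, …, giving 7 two-element pairs and 7 integers whose partner 39−x falls outside [6,26].
By the pigeonhole principle, treating each of those 14 groups as a pigeonhole, one can pick one integer per group — 14 integers — with no two summing to 39.
The 15th integer lands in an occupied pair, forcing a sum of 39.

15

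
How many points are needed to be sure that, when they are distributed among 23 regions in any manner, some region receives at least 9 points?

With 184 points one could put exactly 8 in each of the 23 regions, and no region would reach 9.
One more point must land in a region that already has 8, giving it 9.
So 23 × 8 + 1 = 185 points are required.

185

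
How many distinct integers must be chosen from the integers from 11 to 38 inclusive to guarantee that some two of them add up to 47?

Two chosen integers sum to 47 exactly when both halves of some pair {x, 47−x} with 11 ≤ x ≤ 47−x ≤ 36 are chosen — 13 such pairs.
The remaining 2 elements (those with no distinct partner in range) can never complete a 47-sum, so the worst case takes all of them and one from each pair: 2 + 13 = 15.
By the pigeonhole principle, the 16th integer has to be the second member of some pair, so 15 + 1 = 16.

16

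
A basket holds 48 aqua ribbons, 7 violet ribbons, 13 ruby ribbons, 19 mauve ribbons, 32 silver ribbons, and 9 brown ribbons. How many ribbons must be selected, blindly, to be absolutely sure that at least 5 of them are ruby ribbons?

In the worst case for collecting ruby ribbons, every non-ruby ribbon comes out first.
There are 48 + 7 + 19 + 32 + 9 = 115 non-ruby ribbons altogether.
After those, each further ribbon must be ruby, so 115 + 5 = 120 draws guarantee 5 ruby ribbons.

120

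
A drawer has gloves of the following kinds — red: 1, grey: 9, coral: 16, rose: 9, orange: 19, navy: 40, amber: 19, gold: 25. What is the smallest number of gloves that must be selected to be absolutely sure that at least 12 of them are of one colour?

By pigeonhole, the 8 colours are the holes; the gloves drawn are the pigeons.
To avoid 12 of any one colour, the worst case takes at most 11 of each colour, or every glove of a colour that has fewer than 11.
That gives 1 + 9 + 11 + 9 + 11 + 11 + 11 + 11 = 74 gloves with no colour reaching 12.
The next glove forces some colour to 12, so 74 + 1 = 75.

75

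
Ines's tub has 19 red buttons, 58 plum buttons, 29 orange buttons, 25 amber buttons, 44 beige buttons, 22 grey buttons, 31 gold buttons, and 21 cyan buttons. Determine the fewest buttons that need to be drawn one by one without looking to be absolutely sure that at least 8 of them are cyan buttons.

In the worst case for collecting cyan buttons, every non-cyan button comes out first.
There are 19 + 58 + 29 + 25 + 44 + 22 + 31 = 228 non-cyan buttons altogether.
After those, each further button must be cyan, so 228 + 8 = 236 draws guarantee 8 cyan buttons.

236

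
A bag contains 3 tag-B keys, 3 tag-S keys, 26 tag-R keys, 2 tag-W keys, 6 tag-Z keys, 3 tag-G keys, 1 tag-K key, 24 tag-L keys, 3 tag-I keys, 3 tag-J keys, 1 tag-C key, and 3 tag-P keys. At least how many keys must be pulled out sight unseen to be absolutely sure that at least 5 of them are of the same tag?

35

The 12 tags are the holes; the keys drawn are the pigeons.
To avoid 5 of any one tag, the worst case takes at most 4 of each tag, or every key of a tag that has fewer than 4.
That gives 3 + 3 + 4 + 2 + 4 + 3 + 1 + 4 + 3 + 3 + 1 + 3 = 34 keys with no tag reaching 5.
The next key forces some tag to 5, so 34 + 1 = 35.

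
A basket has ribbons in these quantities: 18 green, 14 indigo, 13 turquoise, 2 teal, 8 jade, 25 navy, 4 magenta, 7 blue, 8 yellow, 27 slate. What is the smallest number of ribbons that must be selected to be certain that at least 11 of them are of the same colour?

80

An adversary could hand out at most 10 ribbons per colour (5 colours run out sooner): 10 + 10 + 10 + 2 + 8 + 10 + 4 + 7 + 8 + 10 = 79 ribbons and still no colour has 11.
One more ribbon lands in a colour already at 10, so 80 draws are enough and 79 are not.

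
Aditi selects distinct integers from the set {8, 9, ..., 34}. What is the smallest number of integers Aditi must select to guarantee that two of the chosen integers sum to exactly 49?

18

A set avoiding the sum 49 can contain at most one of each pair {x, 49−x}, plus the 7 elements whose complement lies outside the range.
The integers 8, …, 24 (17 of them) are such a set: any two sum to at least 8+9 = 17 and at most 23+24 = 47 < 49.
By pigeonhole, any 18th integer completes one of the 10 pairs, so 18 choices force a sum of 49.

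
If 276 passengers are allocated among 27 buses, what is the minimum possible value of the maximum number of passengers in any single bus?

By the pigeonhole principle, the 27 buses are the holes and the 276 passengers are the pigeons.
If every bus held at most 10 passengers, the total would be at most 27 × 10 = 270, which is less than 276.
So some bus holds at least ⌈276/27⌉ = 11 passengers.

11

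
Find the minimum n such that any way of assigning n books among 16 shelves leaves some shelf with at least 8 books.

With 112 books one could put exactly 7 in each of the 16 shelves, and no shelf would reach 8.
One more book must land in a shelf that already has 7, giving it 8.
So 16 × 7 + 1 = 113 books are required.

113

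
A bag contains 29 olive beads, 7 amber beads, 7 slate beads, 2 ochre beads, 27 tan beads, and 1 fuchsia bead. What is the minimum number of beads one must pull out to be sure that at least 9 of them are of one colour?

By pigeonhole, the 6 colours are the holes; the beads drawn are the pigeons.
To avoid 9 of any one colour, the worst case takes at most 8 of each colour, or every bead of a colour that has fewer than 8.
That gives 8 + 7 + 7 + 2 + 8 + 1 = 33 beads with no colour reaching 9.
The next bead forces some colour to 9, so 33 + 1 = 34.

34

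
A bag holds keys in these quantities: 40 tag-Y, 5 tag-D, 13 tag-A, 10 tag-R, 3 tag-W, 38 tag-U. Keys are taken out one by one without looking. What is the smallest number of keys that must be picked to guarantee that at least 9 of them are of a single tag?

Put each drawn key into a box by tag. The largest draw with every box below 9 takes min(count, 8) from each tag; tags with fewer than 8 contribute all they have.
Σ min(cᵢ, 8) = 8 + 5 + 8 + 8 + 3 + 8 = 40.
Draw number 40 + 1 = 41 must push one box to 9.

41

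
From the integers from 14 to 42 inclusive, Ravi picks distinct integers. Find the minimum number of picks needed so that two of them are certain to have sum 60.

Two chosen integers sum to 60 exactly when both halves of some pair {x, 60−x} with 18 ≤ x ≤ 60−x ≤ 42 are chosen — 12 such pairs.
The remaining 5 elements (those with no distinct partner in range) can never complete a 60-sum, so the worst case takes all of them and one from each pair: 5 + 12 = 17.
The 18th integer has to be the second member of some pair, so 17 + 1 = 18.

18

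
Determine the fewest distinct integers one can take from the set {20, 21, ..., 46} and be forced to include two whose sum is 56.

20

A set avoiding the sum 56 can contain at most one of each pair {x, 56−x}, plus the 11 elements whose complement lies outside the range or equal to its own complement.
The integers 28, …, 46 (19 of them) are such a set: any two sum to at least 28+29 = 57 > 56.
Pigeonhole: any 20th integer completes one of the 8 pairs, so 20 choices force a sum of 56.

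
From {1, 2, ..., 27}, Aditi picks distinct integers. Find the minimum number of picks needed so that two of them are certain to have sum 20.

19

Group the elements by complementary pair {x, 20−x}: {1,19}, {2,18}, {3,17}, …, giving 9 two-element pairs; the single value 10 (it cannot pair with itself since the integers are distinct); and 8 integers whose partner 20−x falls outside [1,27].
By pigeonhole, treating each of those 18 groups as a pigeonhole, one can pick one integer per group — 18 integers — with no two summing to 20.
The 19th integer lands in an occupied pair, forcing a sum of 20.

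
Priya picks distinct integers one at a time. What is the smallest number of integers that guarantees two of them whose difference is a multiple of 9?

Integers whose pairwise differences are multiples of 9 are exactly those sharing a remainder mod 9. The 9 residue classes mod 9 are the pigeonholes.
With 9 integers one could put 1 in each residue class and have no class reach 2.
The 10th integer pushes some class to 2, so 9·1 + 1 = 10.

10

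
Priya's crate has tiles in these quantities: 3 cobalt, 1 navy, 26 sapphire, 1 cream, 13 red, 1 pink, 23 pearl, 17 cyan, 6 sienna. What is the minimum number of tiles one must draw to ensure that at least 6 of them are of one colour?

Pigeonhole: the 9 colours are the holes; the tiles drawn are the pigeons.
To avoid 6 of any one colour, the worst case takes at most 5 of each colour, or every tile of a colour that has fewer than 5.
That gives 3 + 1 + 5 + 1 + 5 + 1 + 5 + 5 + 5 = 31 tiles with no colour reaching 6.
The next tile forces some colour to 6, so 31 + 1 = 32.

32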